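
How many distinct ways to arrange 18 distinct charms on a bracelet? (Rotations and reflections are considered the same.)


Free circular arrangements: rotations and reflections both identified.
(n-1)!/2 = 17!/2 = 355687428096000/2 = 177843714048000

177843714048000


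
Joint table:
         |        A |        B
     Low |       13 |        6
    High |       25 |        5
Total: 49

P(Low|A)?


P(Low|A) = 13/(13+25) = 13/38

P = 13/38 ≈ 34.21%


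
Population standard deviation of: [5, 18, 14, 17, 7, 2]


Mean = 63/6 = 21/2
  (5-21/2)²=121/4
  (18-21/2)²=225/4
  (14-21/2)²=49/4
  (17-21/2)²=169/4
  (7-21/2)²=49/4
  (2-21/2)²=289/4
Σ(x-μ)² = 451/2
σ² = (451/2)/6 = 451/12

σ = √(451/12) ≈ 6.1305


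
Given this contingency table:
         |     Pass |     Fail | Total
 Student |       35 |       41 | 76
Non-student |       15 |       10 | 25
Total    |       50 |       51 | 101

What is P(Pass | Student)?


P(Pass | Student) = 35/(35+41) = 35/76

P(Pass|Student) = 35/76 ≈ 46.05%


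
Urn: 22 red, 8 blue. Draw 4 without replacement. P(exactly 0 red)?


Hypergeometric: C(22,0)×C(8,4)/C(30,4)
= 1×70/27405 = 2/783

P(X=0) = 2/783 ≈ 0.26%


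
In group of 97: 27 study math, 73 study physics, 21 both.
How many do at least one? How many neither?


|A∪B| = 27+73-21 = 79
Neither = 97-79 = 18

At least one: 79; Neither: 18


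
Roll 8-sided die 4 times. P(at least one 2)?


P(no 2)^4 = (7/8)^4 = 2401/4096
P(≥1) = 1 - 2401/4096 = 1695/4096

P = 1695/4096 ≈ 41.38%


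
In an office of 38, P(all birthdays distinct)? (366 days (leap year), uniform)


P(all different) = Π(366-i)/366 for i=0..37
= (366/366)×(365/366)×...×(329/366)
= 0.136703

P ≈ 0.1367 ≈ 13.67%


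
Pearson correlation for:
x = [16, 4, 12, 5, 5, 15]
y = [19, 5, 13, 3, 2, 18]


n=6, Σx=57, Σy=60, Σxy=775, Σx²=691, Σy²=892
r = (6×775 - 57×60)/√((6×691 - 57²)(6×892 - 60²))
= 1230/√(897×1752) = 1230/√1571544 ≈ 1230/1253.6124 ≈ 0.9812

r ≈ 0.9812


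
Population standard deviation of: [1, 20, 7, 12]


Mean = 40/4 = 10
  (1-10)²=81
  (20-10)²=100
  (7-10)²=9
  (12-10)²=4
Σ(x-μ)² = 194
σ² = 194/4 = 97/2

σ = √(97/2) ≈ 6.9642


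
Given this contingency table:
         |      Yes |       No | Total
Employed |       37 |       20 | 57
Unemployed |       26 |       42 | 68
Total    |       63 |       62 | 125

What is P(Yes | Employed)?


P(Yes | Employed) = 37/(37+20) = 37/57

P(Yes|Employed) = 37/57 ≈ 64.91%


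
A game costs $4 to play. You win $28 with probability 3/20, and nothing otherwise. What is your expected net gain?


E[gain] = (28-4)×3/20 + (-4)×17/20
= 18/5 - 17/5 = 1/5

Expected net gain = $1/5 ≈ $0.20


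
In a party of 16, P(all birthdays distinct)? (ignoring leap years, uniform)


P(all different) = Π(365-i)/365 for i=0..15
= (365/365)×(364/365)×...×(350/365)
= 0.716396

P ≈ 0.7164 ≈ 71.64%


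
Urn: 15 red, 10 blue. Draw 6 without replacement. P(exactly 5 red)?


Hypergeometric: C(15,5)×C(10,1)/C(25,6)
= 3003×10/177100 = 39/230

P(X=5) = 39/230 ≈ 16.96%


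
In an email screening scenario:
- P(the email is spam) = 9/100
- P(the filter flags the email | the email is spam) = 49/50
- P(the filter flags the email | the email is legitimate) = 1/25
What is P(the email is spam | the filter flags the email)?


Using Bayes' theorem:
P(A|B) = P(B|A)·P(A) / P(B)

P(the filter flags the email) = 49/50 × 9/100 + 1/25 × 91/100
= 441/5000 + 91/2500 = 623/5000

P(the email is spam|the filter flags the email) = (441/5000) / (623/5000) = 63/89

P(the email is spam|the filter flags the email) = 63/89 ≈ 70.79%


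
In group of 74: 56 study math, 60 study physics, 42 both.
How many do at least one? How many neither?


|A∪B| = 56+60-42 = 74
Neither = 74-74 = 0

At least one: 74; Neither: 0


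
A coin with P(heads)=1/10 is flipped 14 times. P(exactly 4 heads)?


Binomial: P(X=4) = C(14,4)×p^4×(1-p)^10
= 1001 × 1/10000 × 3486784401/10000000000 = 3490271185401/100000000000000

P(X=4) = 3490271185401/100000000000000 ≈ 3.49%


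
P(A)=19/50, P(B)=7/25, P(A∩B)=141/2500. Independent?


P(A)×P(B) = 133/1250
P(A∩B) = 141/2500
Not equal → NOT independent

No, not independent


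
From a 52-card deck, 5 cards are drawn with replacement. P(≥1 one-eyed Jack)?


P(not a one-eyed Jack) = 50/52 = 25/26
P(none in 5 draws) = (25/26)^5 = 9765625/11881376
P(≥1 one-eyed Jack) = 1 - 9765625/11881376 = 2115751/11881376

P = 2115751/11881376 ≈ 17.81%


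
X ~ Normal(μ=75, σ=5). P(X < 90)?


z = (90-75)/5 = 3.0
P(Z < 3.0) = 0.9987

P(X < 90) ≈ 0.9987


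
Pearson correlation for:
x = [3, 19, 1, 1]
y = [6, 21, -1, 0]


n=4, Σx=24, Σy=26, Σxy=416, Σx²=372, Σy²=478
r = (4×416 - 24×26)/√((4×372 - 24²)(4×478 - 26²))
= 1040/√(912×1236) = 1040/√1127232 ≈ 1040/1061.7118 ≈ 0.9796

r ≈ 0.9796


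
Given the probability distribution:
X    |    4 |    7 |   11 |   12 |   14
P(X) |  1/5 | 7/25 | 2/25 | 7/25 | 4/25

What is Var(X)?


E[X] = 231/25
E[X²] = 2457/25
Var(X) = E[X²] - (E[X])² = 2457/25 - 53361/625 = 8064/625

Var(X) = 8064/625 ≈ 12.9024


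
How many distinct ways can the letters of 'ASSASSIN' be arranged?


Letters: 8, freq: {'A': 2, 'S': 4, 'I': 1, 'N': 1}
8!/(2!×4!×1!×1!) = 40320/48 = 840

840


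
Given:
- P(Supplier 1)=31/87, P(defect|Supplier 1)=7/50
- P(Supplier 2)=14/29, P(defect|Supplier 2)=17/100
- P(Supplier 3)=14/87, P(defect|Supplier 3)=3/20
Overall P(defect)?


P(B) = Σ P(B|Aᵢ)×P(Aᵢ)
  7/50×31/87 = 217/4350
  17/100×14/29 = 119/1450
  3/20×14/87 = 7/290
Sum = 679/4350

P(defect) = 679/4350 ≈ 15.61%


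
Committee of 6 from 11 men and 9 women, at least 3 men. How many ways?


Count by #men:
  3M,3W: C(11,3)×C(9,3)=13860
  4M,2W: C(11,4)×C(9,2)=11880
  5M,1W: C(11,5)×C(9,1)=4158
  6M,0W: C(11,6)×C(9,0)=462
Total = 30360

30360


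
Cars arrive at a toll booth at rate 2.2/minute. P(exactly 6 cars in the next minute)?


Poisson(λ=2.2): P(X=6) = e^(-λ)×λ^k/k!
= e^(-2.2) × 2.2^6 / 6!
≈ 0.1108031584 × 113.379904 / 720 ≈ 0.017448

P(X=6) ≈ 0.017448 ≈ 1.74%


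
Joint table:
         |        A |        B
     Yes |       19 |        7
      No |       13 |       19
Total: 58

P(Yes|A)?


P(Yes|A) = 19/(19+13) = 19/32

P = 19/32 ≈ 59.38%


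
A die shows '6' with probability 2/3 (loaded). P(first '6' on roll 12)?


Geometric: P(X=12) = (1-p)^(k-1)×p = (1/3)^11×2/3 = 2/531441

P(X=12) = 2/531441 ≈ 0.00%


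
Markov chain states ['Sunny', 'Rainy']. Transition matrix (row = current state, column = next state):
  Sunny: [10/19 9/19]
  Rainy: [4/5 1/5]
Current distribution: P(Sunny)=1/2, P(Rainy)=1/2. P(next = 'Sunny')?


P(next=Sunny) = Σᵢ P(now=i)×P(i→Sunny)
= 1/2×10/19 + 1/2×4/5
= 5/19 + 2/5 = 63/95

P = 63/95 ≈ 0.6632


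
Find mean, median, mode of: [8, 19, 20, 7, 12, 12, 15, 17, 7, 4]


Sorted: [4, 7, 7, 8, 12, 12, 15, 17, 19, 20]
Mean = 121/10
Median = 12
Freq: {8: 1, 19: 1, 20: 1, 7: 2, 12: 2, 15: 1, 17: 1, 4: 1}
Mode: [7, 12]

Mean=121/10, Median=12, Mode=[7, 12]


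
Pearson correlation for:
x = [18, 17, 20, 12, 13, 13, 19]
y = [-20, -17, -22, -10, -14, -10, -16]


n=7, Σx=112, Σy=-109, Σxy=-1825, Σx²=1856, Σy²=1825
r = (7×(-1825) - 112×(-109))/√((7×1856 - 112²)(7×1825 - (-109)²))
= -567/√(448×894) = -567/√400512 ≈ -567/632.8602 ≈ -0.8959

r ≈ -0.8959


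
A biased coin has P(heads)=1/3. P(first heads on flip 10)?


Geometric: P(X=10) = (1-p)^(k-1)×p = (2/3)^9×1/3 = 512/59049

P(X=10) = 512/59049 ≈ 0.87%


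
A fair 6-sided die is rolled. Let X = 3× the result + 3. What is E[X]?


E[die] = (1+6)/2 = 7/2
E[X] = 3×7/2 + 3 = 27/2

E[X] = 27/2


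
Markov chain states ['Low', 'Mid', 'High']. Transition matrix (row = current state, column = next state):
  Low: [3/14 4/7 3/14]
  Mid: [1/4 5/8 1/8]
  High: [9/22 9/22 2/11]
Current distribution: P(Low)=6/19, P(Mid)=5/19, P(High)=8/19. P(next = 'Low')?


P(next=Low) = Σᵢ P(now=i)×P(i→Low)
= 6/19×3/14 + 5/19×1/4 + 8/19×9/22
= 9/133 + 5/76 + 36/209 = 1789/5852

P = 1789/5852 ≈ 0.3057


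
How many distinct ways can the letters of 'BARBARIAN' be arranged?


Letters: 9, freq: {'B': 2, 'A': 3, 'R': 2, 'I': 1, 'N': 1}
9!/(2!×3!×2!×1!×1!) = 362880/24 = 15120

15120


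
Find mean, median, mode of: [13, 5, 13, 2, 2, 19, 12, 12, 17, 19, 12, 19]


Sorted: [2, 2, 5, 12, 12, 12, 13, 13, 17, 19, 19, 19]
Mean = 145/12
Median = 25/2
Freq: {13: 2, 5: 1, 2: 2, 19: 3, 12: 3, 17: 1}
Mode: [12, 19]

Mean=145/12, Median=25/2, Mode=[12, 19]


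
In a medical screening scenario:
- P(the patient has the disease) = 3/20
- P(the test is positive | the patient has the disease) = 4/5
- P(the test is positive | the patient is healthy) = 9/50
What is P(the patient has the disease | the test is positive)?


Using Bayes' theorem:
P(A|B) = P(B|A)·P(A) / P(B)

P(the test is positive) = 4/5 × 3/20 + 9/50 × 17/20
= 3/25 + 153/1000 = 273/1000

P(the patient has the disease|the test is positive) = (3/25) / (273/1000) = 40/91

P(the patient has the disease|the test is positive) = 40/91 ≈ 43.96%


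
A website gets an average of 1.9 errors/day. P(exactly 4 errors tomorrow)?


Poisson(λ=1.9): P(X=4) = e^(-λ)×λ^k/k!
= e^(-1.9) × 1.9^4 / 4!
≈ 0.1495686192 × 13.0321 / 24 ≈ 0.081216

P(X=4) ≈ 0.081216 ≈ 8.12%


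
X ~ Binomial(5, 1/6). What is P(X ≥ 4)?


P(X ≥ 4) = Σ P(X=i) for i=4..5
P(X=4) = 25/7776
P(X=5) = 1/7776
Sum = 13/3888

P(X ≥ 4) = 13/3888 ≈ 0.33%


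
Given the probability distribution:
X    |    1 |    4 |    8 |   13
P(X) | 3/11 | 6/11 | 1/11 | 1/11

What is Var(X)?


E[X] = 48/11
E[X²] = 332/11
Var(X) = E[X²] - (E[X])² = 332/11 - 2304/121 = 1348/121

Var(X) = 1348/121 ≈ 11.1405


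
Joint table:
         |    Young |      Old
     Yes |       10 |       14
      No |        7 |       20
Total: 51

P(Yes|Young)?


P(Yes|Young) = 10/(10+7) = 10/17

P = 10/17 ≈ 58.82%


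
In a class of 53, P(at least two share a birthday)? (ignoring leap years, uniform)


P(all different) = Π(365-i)/365 for i=0..52
= 0.018862
P(match) = 1 - 0.018862 = 0.981138

P ≈ 0.9811 ≈ 98.11%


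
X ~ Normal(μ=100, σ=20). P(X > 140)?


z = (140-100)/20 = 2.0
P(X > 140) = 1 - P(Z ≤ 2.0) = 1 - 0.9772 = 0.0228

P(X > 140) ≈ 0.0228


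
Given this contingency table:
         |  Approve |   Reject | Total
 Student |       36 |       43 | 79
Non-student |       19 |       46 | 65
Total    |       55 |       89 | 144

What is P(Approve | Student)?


P(Approve | Student) = 36/(36+43) = 36/79

P(Approve|Student) = 36/79 ≈ 45.57%


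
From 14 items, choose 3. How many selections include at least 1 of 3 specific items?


Complement: C(14,3) - C(11,3) = 364 - 165 = 199

199


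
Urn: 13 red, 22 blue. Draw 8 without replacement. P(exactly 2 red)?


Hypergeometric: C(13,2)×C(22,6)/C(35,8)
= 78×74613/23535820 = 2223/8990

P(X=2) = 2223/8990 ≈ 24.73%


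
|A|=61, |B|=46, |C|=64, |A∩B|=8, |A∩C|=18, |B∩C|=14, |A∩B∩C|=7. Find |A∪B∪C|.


|A∪B∪C| = 61+46+64-8-18-14+7 = 138

|A∪B∪C| = 138


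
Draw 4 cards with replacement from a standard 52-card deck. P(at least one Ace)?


P(not a Ace) = 48/52 = 12/13
P(none in 4 draws) = (12/13)^4 = 20736/28561
P(≥1 Ace) = 1 - 20736/28561 = 7825/28561

P = 7825/28561 ≈ 27.40%


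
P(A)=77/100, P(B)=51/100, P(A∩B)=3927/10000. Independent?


P(A)×P(B) = 3927/10000
P(A∩B) = 3927/10000
Equal ✓ → Independent

Yes, independent


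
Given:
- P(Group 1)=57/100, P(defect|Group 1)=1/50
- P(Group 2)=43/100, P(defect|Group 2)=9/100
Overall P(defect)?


P(B) = Σ P(B|Aᵢ)×P(Aᵢ)
  1/50×57/100 = 57/5000
  9/100×43/100 = 387/10000
Sum = 501/10000

P(defect) = 501/10000 ≈ 5.01%


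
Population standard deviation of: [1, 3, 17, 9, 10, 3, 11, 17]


Mean = 71/8
  (1-71/8)²=3969/64
  (3-71/8)²=2209/64
  (17-71/8)²=4225/64
  (9-71/8)²=1/64
  (10-71/8)²=81/64
  (3-71/8)²=2209/64
  (11-71/8)²=289/64
  (17-71/8)²=4225/64
Σ(x-μ)² = 2151/8
σ² = (2151/8)/8 = 2151/64

σ = √(2151/64) ≈ 5.7974


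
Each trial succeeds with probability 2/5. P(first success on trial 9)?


Geometric: P(X=9) = (1-p)^(k-1)×p = (3/5)^8×2/5 = 13122/1953125

P(X=9) = 13122/1953125 ≈ 0.67%


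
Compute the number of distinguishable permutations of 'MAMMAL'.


Letters: 6, freq: {'M': 3, 'A': 2, 'L': 1}
6!/(3!×2!×1!) = 720/12 = 60

60


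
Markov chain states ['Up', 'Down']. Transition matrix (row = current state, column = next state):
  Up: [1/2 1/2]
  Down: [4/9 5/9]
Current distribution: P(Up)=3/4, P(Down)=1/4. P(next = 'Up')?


P(next=Up) = Σᵢ P(now=i)×P(i→Up)
= 3/4×1/2 + 1/4×4/9
= 3/8 + 1/9 = 35/72

P = 35/72 ≈ 0.4861


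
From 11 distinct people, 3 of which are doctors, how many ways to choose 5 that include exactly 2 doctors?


Choose 2 of the 3 doctors and 3 of the other 8 people:
C(3,2)×C(8,3) = 3×56 = 168

168


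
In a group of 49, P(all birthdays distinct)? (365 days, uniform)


P(all different) = Π(365-i)/365 for i=0..48
= (365/365)×(364/365)×...×(317/365)
= 0.034220

P ≈ 0.0342 ≈ 3.42%


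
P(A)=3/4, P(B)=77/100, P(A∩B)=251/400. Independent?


P(A)×P(B) = 231/400
P(A∩B) = 251/400
Not equal → NOT independent

No, not independent


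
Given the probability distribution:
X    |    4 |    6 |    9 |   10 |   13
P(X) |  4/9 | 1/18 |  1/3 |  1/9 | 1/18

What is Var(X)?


E[X] = 125/18
E[X²] = 1019/18
Var(X) = E[X²] - (E[X])² = 1019/18 - 15625/324 = 2717/324

Var(X) = 2717/324 ≈ 8.3858


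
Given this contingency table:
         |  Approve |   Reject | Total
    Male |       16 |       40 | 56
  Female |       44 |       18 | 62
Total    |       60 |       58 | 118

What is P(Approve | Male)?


P(Approve | Male) = 16/(16+40) = 16/56 = 2/7

P(Approve|Male) = 2/7 ≈ 28.57%


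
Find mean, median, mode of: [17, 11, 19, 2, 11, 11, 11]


Sorted: [2, 11, 11, 11, 11, 17, 19]
Mean = 82/7
Median = 11
Freq: {17: 1, 11: 4, 19: 1, 2: 1}
Mode: [11]

Mean=82/7, Median=11, Mode=11


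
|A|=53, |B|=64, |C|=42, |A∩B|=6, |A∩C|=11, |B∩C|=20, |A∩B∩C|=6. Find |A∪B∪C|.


|A∪B∪C| = 53+64+42-6-11-20+6 = 128

|A∪B∪C| = 128


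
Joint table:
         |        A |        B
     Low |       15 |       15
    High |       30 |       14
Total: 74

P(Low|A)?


P(Low|A) = 15/(15+30) = 15/45 = 1/3

P = 1/3 ≈ 33.33%


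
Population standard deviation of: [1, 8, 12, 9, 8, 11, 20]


Mean = 69/7
  (1-69/7)²=3844/49
  (8-69/7)²=169/49
  (12-69/7)²=225/49
  (9-69/7)²=36/49
  (8-69/7)²=169/49
  (11-69/7)²=64/49
  (20-69/7)²=5041/49
Σ(x-μ)² = 1364/7
σ² = (1364/7)/7 = 1364/49

σ = √(1364/49) ≈ 5.2761


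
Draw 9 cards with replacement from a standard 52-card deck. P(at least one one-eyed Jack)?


P(not a one-eyed Jack) = 50/52 = 25/26
P(none in 9 draws) = (25/26)^9 = 3814697265625/5429503678976
P(≥1 one-eyed Jack) = 1 - 3814697265625/5429503678976 = 1614806413351/5429503678976

P = 1614806413351/5429503678976 ≈ 29.74%


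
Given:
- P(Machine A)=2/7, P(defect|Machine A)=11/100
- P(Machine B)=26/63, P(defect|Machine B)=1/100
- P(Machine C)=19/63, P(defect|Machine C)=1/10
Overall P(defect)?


P(B) = Σ P(B|Aᵢ)×P(Aᵢ)
  11/100×2/7 = 11/350
  1/100×26/63 = 13/3150
  1/10×19/63 = 19/630
Sum = 23/350

P(defect) = 23/350 ≈ 6.57%


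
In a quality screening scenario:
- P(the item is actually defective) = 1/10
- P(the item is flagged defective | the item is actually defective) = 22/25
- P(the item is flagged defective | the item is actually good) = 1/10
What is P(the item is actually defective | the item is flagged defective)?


Using Bayes' theorem:
P(A|B) = P(B|A)·P(A) / P(B)

P(the item is flagged defective) = 22/25 × 1/10 + 1/10 × 9/10
= 11/125 + 9/100 = 89/500

P(the item is actually defective|the item is flagged defective) = (11/125) / (89/500) = 44/89

P(the item is actually defective|the item is flagged defective) = 44/89 ≈ 49.44%


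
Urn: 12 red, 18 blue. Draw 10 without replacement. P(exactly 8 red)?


Hypergeometric: C(12,8)×C(18,2)/C(30,10)
= 495×153/30045015 = 153/60697

P(X=8) = 153/60697 ≈ 0.25%


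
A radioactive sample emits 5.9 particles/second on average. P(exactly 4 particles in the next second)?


Poisson(λ=5.9): P(X=4) = e^(-λ)×λ^k/k!
= e^(-5.9) × 5.9^4 / 4!
≈ 0.002739444819 × 1211.7361 / 24 ≈ 0.138312

P(X=4) ≈ 0.138312 ≈ 13.83%


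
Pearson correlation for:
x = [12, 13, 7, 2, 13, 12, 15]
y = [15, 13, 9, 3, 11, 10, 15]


n=7, Σx=74, Σy=76, Σxy=906, Σx²=904, Σy²=930
r = (7×906 - 74×76)/√((7×904 - 74²)(7×930 - 76²))
= 718/√(852×734) = 718/√625368 ≈ 718/790.8021 ≈ 0.9079

r ≈ 0.9079


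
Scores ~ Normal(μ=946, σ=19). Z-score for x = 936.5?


z = (x - μ)/σ = (936.5 - 946)/19 = -0.5

z = -0.5


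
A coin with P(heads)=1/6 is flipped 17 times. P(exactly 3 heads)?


Binomial: P(X=3) = C(17,3)×p^3×(1-p)^14
= 680 × 1/216 × 6103515625/78364164096 = 518798828125/2115832430592

P(X=3) = 518798828125/2115832430592 ≈ 24.52%


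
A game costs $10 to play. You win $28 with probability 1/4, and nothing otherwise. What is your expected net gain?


E[gain] = (28-10)×1/4 + (-10)×3/4
= 9/2 - 15/2 = -3

Expected net gain = $-3 ≈ $-3.00


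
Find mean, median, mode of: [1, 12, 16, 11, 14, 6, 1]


Sorted: [1, 1, 6, 11, 12, 14, 16]
Mean = 61/7
Median = 11
Freq: {1: 2, 12: 1, 16: 1, 11: 1, 14: 1, 6: 1}
Mode: [1]

Mean=61/7, Median=11, Mode=1


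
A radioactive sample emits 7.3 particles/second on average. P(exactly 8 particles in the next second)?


Poisson(λ=7.3): P(X=8) = e^(-λ)×λ^k/k!
= e^(-7.3) × 7.3^8 / 8!
≈ 0.0006755387752 × 8064600.91894 / 40320 ≈ 0.135118

P(X=8) ≈ 0.135118 ≈ 13.51%


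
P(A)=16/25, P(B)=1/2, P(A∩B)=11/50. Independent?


P(A)×P(B) = 8/25
P(A∩B) = 11/50
Not equal → NOT independent

No, not independent


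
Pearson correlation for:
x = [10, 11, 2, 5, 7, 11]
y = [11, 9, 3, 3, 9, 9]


n=6, Σx=46, Σy=44, Σxy=392, Σx²=420, Σy²=382
r = (6×392 - 46×44)/√((6×420 - 46²)(6×382 - 44²))
= 328/√(404×356) = 328/√143824 ≈ 328/379.2413 ≈ 0.8649

r ≈ 0.8649


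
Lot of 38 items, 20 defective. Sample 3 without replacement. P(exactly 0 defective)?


Hypergeometric: C(20,0)×C(18,3)/C(38,3)
= 1×816/8436 = 68/703

P(X=0) = 68/703 ≈ 9.67%


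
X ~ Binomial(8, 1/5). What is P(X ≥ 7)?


P(X ≥ 7) = Σ P(X=i) for i=7..8
P(X=7) = 32/390625
P(X=8) = 1/390625
Sum = 33/390625

P(X ≥ 7) = 33/390625 ≈ 0.01%


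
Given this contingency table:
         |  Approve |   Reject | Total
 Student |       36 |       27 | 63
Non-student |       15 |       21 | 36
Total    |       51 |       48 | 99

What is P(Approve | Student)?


P(Approve | Student) = 36/(36+27) = 36/63 = 4/7

P(Approve|Student) = 4/7 ≈ 57.14%


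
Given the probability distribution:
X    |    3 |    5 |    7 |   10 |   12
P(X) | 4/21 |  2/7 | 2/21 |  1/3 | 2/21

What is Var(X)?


E[X] = 50/7
E[X²] = 424/7
Var(X) = E[X²] - (E[X])² = 424/7 - 2500/49 = 468/49

Var(X) = 468/49 ≈ 9.5510


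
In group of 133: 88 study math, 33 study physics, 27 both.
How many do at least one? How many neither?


|A∪B| = 88+33-27 = 94
Neither = 133-94 = 39

At least one: 94; Neither: 39


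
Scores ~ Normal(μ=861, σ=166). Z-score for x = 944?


z = (x - μ)/σ = (944 - 861)/166 = 0.5

z = 0.5


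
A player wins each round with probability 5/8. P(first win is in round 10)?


Geometric: P(X=10) = (1-p)^(k-1)×p = (3/8)^9×5/8 = 98415/1073741824

P(X=10) = 98415/1073741824 ≈ 0.01%


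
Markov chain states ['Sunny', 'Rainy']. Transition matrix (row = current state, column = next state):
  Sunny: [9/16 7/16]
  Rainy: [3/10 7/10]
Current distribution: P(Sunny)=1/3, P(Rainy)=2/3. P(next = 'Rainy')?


P(next=Rainy) = Σᵢ P(now=i)×P(i→Rainy)
= 1/3×7/16 + 2/3×7/10
= 7/48 + 7/15 = 49/80

P = 49/80 ≈ 0.6125


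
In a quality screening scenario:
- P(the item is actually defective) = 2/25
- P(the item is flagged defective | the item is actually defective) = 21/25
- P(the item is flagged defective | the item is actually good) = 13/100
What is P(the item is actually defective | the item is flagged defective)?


Using Bayes' theorem:
P(A|B) = P(B|A)·P(A) / P(B)

P(the item is flagged defective) = 21/25 × 2/25 + 13/100 × 23/25
= 42/625 + 299/2500 = 467/2500

P(the item is actually defective|the item is flagged defective) = (42/625) / (467/2500) = 168/467

P(the item is actually defective|the item is flagged defective) = 168/467 ≈ 35.97%


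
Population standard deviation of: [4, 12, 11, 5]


Mean = 32/4 = 8
  (4-8)²=16
  (12-8)²=16
  (11-8)²=9
  (5-8)²=9
Σ(x-μ)² = 50
σ² = 50/4 = 25/2

σ = √(25/2) ≈ 3.5355


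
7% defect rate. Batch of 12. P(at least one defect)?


P(all good) = (93/100)^12 = 418596297479370673535601/1000000000000000000000000
P(≥1 defect) = 581403702520629326464399/1000000000000000000000000

P = 581403702520629326464399/1000000000000000000000000 ≈ 58.14%


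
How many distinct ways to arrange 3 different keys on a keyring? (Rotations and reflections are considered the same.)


Free circular arrangements: rotations and reflections both identified.
(n-1)!/2 = 2!/2 = 2/2 = 1

1


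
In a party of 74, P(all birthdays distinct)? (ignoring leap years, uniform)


P(all different) = Π(365-i)/365 for i=0..73
= (365/365)×(364/365)×...×(292/365)
= 0.000351

P ≈ 0.0004 ≈ 0.04%


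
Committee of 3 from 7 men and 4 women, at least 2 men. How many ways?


Count by #men:
  2M,1W: C(7,2)×C(4,1)=84
  3M,0W: C(7,3)×C(4,0)=35
Total = 119

119


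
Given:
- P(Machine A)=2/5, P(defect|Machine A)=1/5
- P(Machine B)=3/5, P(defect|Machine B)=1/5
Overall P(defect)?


P(B) = Σ P(B|Aᵢ)×P(Aᵢ)
  1/5×2/5 = 2/25
  1/5×3/5 = 3/25
Sum = 1/5

P(defect) = 1/5 ≈ 20.00%


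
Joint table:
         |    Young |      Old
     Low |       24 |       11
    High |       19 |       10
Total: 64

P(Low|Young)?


P(Low|Young) = 24/(24+19) = 24/43

P = 24/43 ≈ 55.81%


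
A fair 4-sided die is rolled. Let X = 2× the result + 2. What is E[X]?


E[die] = (1+4)/2 = 5/2
E[X] = 2×5/2 + 2 = 7

E[X] = 7


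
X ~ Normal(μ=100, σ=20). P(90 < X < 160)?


z₁=(90-100)/20=-0.5, z₂=(160-100)/20=3.0
P = Φ(3.0) - Φ(-0.5) = 0.998650 - 0.308538 = 0.690112 ≈ 0.6901

P(90 < X < 160) ≈ 0.6901


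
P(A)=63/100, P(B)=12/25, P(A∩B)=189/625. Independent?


P(A)×P(B) = 189/625
P(A∩B) = 189/625
Equal ✓ → Independent

Yes, independent


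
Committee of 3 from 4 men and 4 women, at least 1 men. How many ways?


Count by #men:
  1M,2W: C(4,1)×C(4,2)=24
  2M,1W: C(4,2)×C(4,1)=24
  3M,0W: C(4,3)×C(4,0)=4
Total = 52

52


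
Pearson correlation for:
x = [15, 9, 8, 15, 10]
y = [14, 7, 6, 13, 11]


n=5, Σx=57, Σy=51, Σxy=626, Σx²=695, Σy²=571
r = (5×626 - 57×51)/√((5×695 - 57²)(5×571 - 51²))
= 223/√(226×254) = 223/√57404 ≈ 223/239.5913 ≈ 0.9308

r ≈ 0.9308


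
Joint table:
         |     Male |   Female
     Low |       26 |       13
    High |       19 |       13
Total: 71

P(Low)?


P(Low) = (26+13)/71 = 39/71

P(Low) = 39/71 ≈ 54.93%


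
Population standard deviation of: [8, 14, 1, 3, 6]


Mean = 32/5
  (8-32/5)²=64/25
  (14-32/5)²=1444/25
  (1-32/5)²=729/25
  (3-32/5)²=289/25
  (6-32/5)²=4/25
Σ(x-μ)² = 506/5
σ² = (506/5)/5 = 506/25

σ = √(506/25) ≈ 4.4989


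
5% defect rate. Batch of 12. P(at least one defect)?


P(all good) = (19/20)^12 = 2213314919066161/4096000000000000
P(≥1 defect) = 1882685080933839/4096000000000000

P = 1882685080933839/4096000000000000 ≈ 45.96%


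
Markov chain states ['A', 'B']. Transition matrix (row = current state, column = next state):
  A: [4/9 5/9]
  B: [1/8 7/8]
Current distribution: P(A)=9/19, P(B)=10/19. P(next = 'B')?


P(next=B) = Σᵢ P(now=i)×P(i→B)
= 9/19×5/9 + 10/19×7/8
= 5/19 + 35/76 = 55/76

P = 55/76 ≈ 0.7237


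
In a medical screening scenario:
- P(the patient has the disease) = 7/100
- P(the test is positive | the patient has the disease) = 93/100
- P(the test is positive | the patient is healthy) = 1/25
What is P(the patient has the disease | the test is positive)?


Using Bayes' theorem:
P(A|B) = P(B|A)·P(A) / P(B)

P(the test is positive) = 93/100 × 7/100 + 1/25 × 93/100
= 651/10000 + 93/2500 = 1023/10000

P(the patient has the disease|the test is positive) = (651/10000) / (1023/10000) = 7/11

P(the patient has the disease|the test is positive) = 7/11 ≈ 63.64%


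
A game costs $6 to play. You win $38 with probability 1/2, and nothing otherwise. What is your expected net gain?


E[gain] = (38-6)×1/2 + (-6)×1/2
= 16 - 3 = 13

Expected net gain = $13 ≈ $13.00


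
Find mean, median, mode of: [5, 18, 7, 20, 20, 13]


Sorted: [5, 7, 13, 18, 20, 20]
Mean = 83/6
Median = 31/2
Freq: {5: 1, 18: 1, 7: 1, 20: 2, 13: 1}
Mode: [20]

Mean=83/6, Median=31/2, Mode=20


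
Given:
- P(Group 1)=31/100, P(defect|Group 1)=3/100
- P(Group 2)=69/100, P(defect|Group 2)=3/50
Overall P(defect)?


P(B) = Σ P(B|Aᵢ)×P(Aᵢ)
  3/100×31/100 = 93/10000
  3/50×69/100 = 207/5000
Sum = 507/10000

P(defect) = 507/10000 ≈ 5.07%


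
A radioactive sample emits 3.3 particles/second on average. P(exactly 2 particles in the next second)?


Poisson(λ=3.3): P(X=2) = e^(-λ)×λ^k/k!
= e^(-3.3) × 3.3^2 / 2!
≈ 0.0368831674 × 10.89 / 2 ≈ 0.200829

P(X=2) ≈ 0.200829 ≈ 20.08%


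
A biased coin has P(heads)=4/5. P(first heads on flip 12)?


Geometric: P(X=12) = (1-p)^(k-1)×p = (1/5)^11×4/5 = 4/244140625

P(X=12) = 4/244140625 ≈ 0.00%


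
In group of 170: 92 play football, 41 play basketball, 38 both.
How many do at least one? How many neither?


|A∪B| = 92+41-38 = 95
Neither = 170-95 = 75

At least one: 95; Neither: 75


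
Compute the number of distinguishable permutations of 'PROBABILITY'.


Letters: 11, freq: {'P': 1, 'R': 1, 'O': 1, 'B': 2, 'A': 1, 'I': 2, 'L': 1, 'T': 1, 'Y': 1}
11!/(1!×1!×1!×2!×1!×2!×1!×1!×1!) = 39916800/4 = 9979200

9979200


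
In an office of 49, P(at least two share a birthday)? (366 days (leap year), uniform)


P(all different) = Π(366-i)/366 for i=0..48
= 0.034553
P(match) = 1 - 0.034553 = 0.965447

P ≈ 0.9654 ≈ 96.54%


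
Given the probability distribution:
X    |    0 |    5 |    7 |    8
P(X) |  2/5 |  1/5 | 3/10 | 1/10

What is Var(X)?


E[X] = 39/10
E[X²] = 261/10
Var(X) = E[X²] - (E[X])² = 261/10 - 1521/100 = 1089/100

Var(X) = 1089/100 ≈ 10.8900


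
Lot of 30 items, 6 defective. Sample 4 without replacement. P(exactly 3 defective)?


Hypergeometric: C(6,3)×C(24,1)/C(30,4)
= 20×24/27405 = 32/1827

P(X=3) = 32/1827 ≈ 1.75%


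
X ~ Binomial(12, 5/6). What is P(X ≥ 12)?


P(X ≥ 12) = Σ P(X=i) for i=12..12
P(X=12) = 244140625/2176782336
Sum = 244140625/2176782336

P(X ≥ 12) = 244140625/2176782336 ≈ 11.22%


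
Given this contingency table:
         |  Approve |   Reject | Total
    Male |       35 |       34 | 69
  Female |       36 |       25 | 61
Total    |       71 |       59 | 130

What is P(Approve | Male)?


P(Approve | Male) = 35/(35+34) = 35/69

P(Approve|Male) = 35/69 ≈ 50.72%


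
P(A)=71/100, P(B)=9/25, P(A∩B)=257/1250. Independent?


P(A)×P(B) = 639/2500
P(A∩B) = 257/1250
Not equal → NOT independent

No, not independent


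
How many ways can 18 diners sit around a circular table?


Circular arrangements of 18 distinct objects: fix one position to break rotational symmetry.
(n-1)! = 17! = 355687428096000

355687428096000


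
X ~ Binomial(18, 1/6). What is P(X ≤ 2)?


P(X ≤ 2) = Σ P(X=i) for i=0..2
P(X=0) = 3814697265625/101559956668416
P(X=1) = 762939453125/5642219814912
P(X=2) = 2593994140625/11284439629824
Sum = 10223388671875/25389989167104

P(X ≤ 2) = 10223388671875/25389989167104 ≈ 40.27%


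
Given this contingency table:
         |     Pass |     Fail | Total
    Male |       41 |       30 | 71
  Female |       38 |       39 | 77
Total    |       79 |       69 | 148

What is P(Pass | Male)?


P(Pass | Male) = 41/(41+30) = 41/71

P(Pass|Male) = 41/71 ≈ 57.75%


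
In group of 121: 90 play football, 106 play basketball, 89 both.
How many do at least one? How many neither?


|A∪B| = 90+106-89 = 107
Neither = 121-107 = 14

At least one: 107; Neither: 14


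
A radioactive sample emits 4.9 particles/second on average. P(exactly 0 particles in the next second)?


Poisson(λ=4.9): P(X=0) = e^(-λ)×λ^k/k!
= e^(-4.9) × 4.9^0 / 0!
≈ 0.007446583071 × 1 / 1 ≈ 0.007447

P(X=0) ≈ 0.007447 ≈ 0.74%


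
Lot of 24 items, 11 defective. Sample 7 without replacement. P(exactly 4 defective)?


Hypergeometric: C(11,4)×C(13,3)/C(24,7)
= 330×286/346104 = 715/2622

P(X=4) = 715/2622 ≈ 27.27%


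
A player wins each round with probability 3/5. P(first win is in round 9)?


Geometric: P(X=9) = (1-p)^(k-1)×p = (2/5)^8×3/5 = 768/1953125

P(X=9) = 768/1953125 ≈ 0.04%


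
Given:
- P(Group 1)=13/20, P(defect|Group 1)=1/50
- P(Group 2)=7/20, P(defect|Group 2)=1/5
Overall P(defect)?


P(B) = Σ P(B|Aᵢ)×P(Aᵢ)
  1/50×13/20 = 13/1000
  1/5×7/20 = 7/100
Sum = 83/1000

P(defect) = 83/1000 ≈ 8.30%


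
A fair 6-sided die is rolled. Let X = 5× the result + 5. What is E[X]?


E[die] = (1+6)/2 = 7/2
E[X] = 5×7/2 + 5 = 45/2

E[X] = 45/2


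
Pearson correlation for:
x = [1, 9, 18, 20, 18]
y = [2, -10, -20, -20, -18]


n=5, Σx=66, Σy=-66, Σxy=-1172, Σx²=1130, Σy²=1228
r = (5×(-1172) - 66×(-66))/√((5×1130 - 66²)(5×1228 - (-66)²))
= -1504/√(1294×1784) = -1504/√2308496 ≈ -1504/1519.3736 ≈ -0.9899

r ≈ -0.9899


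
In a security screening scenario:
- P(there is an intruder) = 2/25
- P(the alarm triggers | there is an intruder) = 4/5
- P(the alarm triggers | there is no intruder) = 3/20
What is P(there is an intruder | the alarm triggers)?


Using Bayes' theorem:
P(A|B) = P(B|A)·P(A) / P(B)

P(the alarm triggers) = 4/5 × 2/25 + 3/20 × 23/25
= 8/125 + 69/500 = 101/500

P(there is an intruder|the alarm triggers) = (8/125) / (101/500) = 32/101

P(there is an intruder|the alarm triggers) = 32/101 ≈ 31.68%


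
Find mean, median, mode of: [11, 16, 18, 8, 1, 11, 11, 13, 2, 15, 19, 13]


Sorted: [1, 2, 8, 11, 11, 11, 13, 13, 15, 16, 18, 19]
Mean = 138/12 = 23/2
Median = 12
Freq: {11: 3, 16: 1, 18: 1, 8: 1, 1: 1, 13: 2, 2: 1, 15: 1, 19: 1}
Mode: [11]

Mean=23/2, Median=12, Mode=11


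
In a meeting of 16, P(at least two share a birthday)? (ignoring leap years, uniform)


P(all different) = Π(365-i)/365 for i=0..15
= 0.716396
P(match) = 1 - 0.716396 = 0.283604

P ≈ 0.2836 ≈ 28.36%


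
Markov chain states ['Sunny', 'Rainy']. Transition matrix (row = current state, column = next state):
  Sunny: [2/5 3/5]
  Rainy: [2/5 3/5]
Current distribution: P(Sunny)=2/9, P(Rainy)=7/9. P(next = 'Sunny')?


P(next=Sunny) = Σᵢ P(now=i)×P(i→Sunny)
= 2/9×2/5 + 7/9×2/5
= 4/45 + 14/45 = 2/5

P = 2/5 ≈ 0.4000


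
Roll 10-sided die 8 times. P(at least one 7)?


P(no 7)^8 = (9/10)^8 = 43046721/100000000
P(≥1) = 1 - 43046721/100000000 = 56953279/100000000

P = 56953279/100000000 ≈ 56.95%


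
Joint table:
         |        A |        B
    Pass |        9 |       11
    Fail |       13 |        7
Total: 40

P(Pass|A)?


P(Pass|A) = 9/(9+13) = 9/22

P = 9/22 ≈ 40.91%


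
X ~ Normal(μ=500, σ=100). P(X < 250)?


z = (250-500)/100 = -2.5
P(Z < -2.5) = 0.0062

P(X < 250) ≈ 0.0062


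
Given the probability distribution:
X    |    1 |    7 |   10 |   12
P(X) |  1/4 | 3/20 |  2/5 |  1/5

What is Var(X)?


E[X] = 77/10
E[X²] = 382/5
Var(X) = E[X²] - (E[X])² = 382/5 - 5929/100 = 1711/100

Var(X) = 1711/100 ≈ 17.1100


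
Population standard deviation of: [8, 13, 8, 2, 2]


Mean = 33/5
  (8-33/5)²=49/25
  (13-33/5)²=1024/25
  (8-33/5)²=49/25
  (2-33/5)²=529/25
  (2-33/5)²=529/25
Σ(x-μ)² = 436/5
σ² = (436/5)/5 = 436/25

σ = √(436/25) ≈ 4.1761


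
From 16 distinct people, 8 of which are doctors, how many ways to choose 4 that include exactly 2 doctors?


Choose 2 of the 8 doctors and 2 of the other 8 people:
C(8,2)×C(8,2) = 28×28 = 784

784


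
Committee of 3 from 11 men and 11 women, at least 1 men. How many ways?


Count by #men:
  1M,2W: C(11,1)×C(11,2)=605
  2M,1W: C(11,2)×C(11,1)=605
  3M,0W: C(11,3)×C(11,0)=165
Total = 1375

1375


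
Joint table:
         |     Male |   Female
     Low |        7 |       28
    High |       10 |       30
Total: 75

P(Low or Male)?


P(Low∨Male) = P(Low) + P(Male) - P(Low∧Male)
= (35 + 17 - 7)/75 = 45/75 = 3/5

P = 3/5 ≈ 60.00%


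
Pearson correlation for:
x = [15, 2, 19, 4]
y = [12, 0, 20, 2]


n=4, Σx=40, Σy=34, Σxy=568, Σx²=606, Σy²=548
r = (4×568 - 40×34)/√((4×606 - 40²)(4×548 - 34²))
= 912/√(824×1036) = 912/√853664 ≈ 912/923.9394 ≈ 0.9871

r ≈ 0.9871


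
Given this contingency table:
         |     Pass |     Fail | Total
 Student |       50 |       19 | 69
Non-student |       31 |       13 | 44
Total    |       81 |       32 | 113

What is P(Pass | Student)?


P(Pass | Student) = 50/(50+19) = 50/69

P(Pass|Student) = 50/69 ≈ 72.46%


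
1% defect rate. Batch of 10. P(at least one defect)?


P(all good) = (99/100)^10 = 90438207500880449001/100000000000000000000
P(≥1 defect) = 9561792499119550999/100000000000000000000

P = 9561792499119550999/100000000000000000000 ≈ 9.56%


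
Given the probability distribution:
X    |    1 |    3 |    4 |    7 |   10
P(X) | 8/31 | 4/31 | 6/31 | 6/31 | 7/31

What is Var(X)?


E[X] = 156/31
E[X²] = 1134/31
Var(X) = E[X²] - (E[X])² = 1134/31 - 24336/961 = 10818/961

Var(X) = 10818/961 ≈ 11.2570


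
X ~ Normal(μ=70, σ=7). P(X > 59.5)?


z = (59.5-70)/7 = -1.5
P(X > 59.5) = 1 - P(Z ≤ -1.5) = 1 - 0.0668 = 0.9332

P(X > 59.5) ≈ 0.9332


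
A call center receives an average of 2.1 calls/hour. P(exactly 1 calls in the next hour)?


Poisson(λ=2.1): P(X=1) = e^(-λ)×λ^k/k!
= e^(-2.1) × 2.1^1 / 1!
≈ 0.1224564283 × 2.1 / 1 ≈ 0.257158

P(X=1) ≈ 0.257158 ≈ 25.72%


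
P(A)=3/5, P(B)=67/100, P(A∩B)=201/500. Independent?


P(A)×P(B) = 201/500
P(A∩B) = 201/500
Equal ✓ → Independent

Yes, independent


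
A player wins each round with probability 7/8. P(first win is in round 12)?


Geometric: P(X=12) = (1-p)^(k-1)×p = (1/8)^11×7/8 = 7/68719476736

P(X=12) = 7/68719476736 ≈ 0.00%


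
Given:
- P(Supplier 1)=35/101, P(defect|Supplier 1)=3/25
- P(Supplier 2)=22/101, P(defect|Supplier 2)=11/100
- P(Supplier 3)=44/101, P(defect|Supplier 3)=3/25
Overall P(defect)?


P(B) = Σ P(B|Aᵢ)×P(Aᵢ)
  3/25×35/101 = 21/505
  11/100×22/101 = 121/5050
  3/25×44/101 = 132/2525
Sum = 119/1010

P(defect) = 119/1010 ≈ 11.78%


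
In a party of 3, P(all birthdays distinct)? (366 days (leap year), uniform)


P(all different) = Π(366-i)/366 for i=0..2
= (366/366)×(365/366)×...×(364/366)
= 0.991818

P ≈ 0.9918 ≈ 99.18%


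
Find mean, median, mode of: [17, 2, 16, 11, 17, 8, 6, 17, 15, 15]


Sorted: [2, 6, 8, 11, 15, 15, 16, 17, 17, 17]
Mean = 124/10 = 62/5
Median = 15
Freq: {17: 3, 2: 1, 16: 1, 11: 1, 8: 1, 6: 1, 15: 2}
Mode: [17]

Mean=62/5, Median=15, Mode=17


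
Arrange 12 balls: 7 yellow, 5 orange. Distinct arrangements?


12!/(7!×5!) = 792

792


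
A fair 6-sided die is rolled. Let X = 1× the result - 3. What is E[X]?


E[die] = (1+6)/2 = 7/2
E[X] = 1×7/2 - 3 = 1/2

E[X] = 1/2


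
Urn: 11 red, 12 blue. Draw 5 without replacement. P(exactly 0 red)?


Hypergeometric: C(11,0)×C(12,5)/C(23,5)
= 1×792/33649 = 72/3059

P(X=0) = 72/3059 ≈ 2.35%


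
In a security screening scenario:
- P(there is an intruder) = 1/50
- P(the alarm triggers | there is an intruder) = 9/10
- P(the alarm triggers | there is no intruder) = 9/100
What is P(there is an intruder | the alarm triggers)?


Using Bayes' theorem:
P(A|B) = P(B|A)·P(A) / P(B)

P(the alarm triggers) = 9/10 × 1/50 + 9/100 × 49/50
= 9/500 + 441/5000 = 531/5000

P(there is an intruder|the alarm triggers) = (9/500) / (531/5000) = 10/59

P(there is an intruder|the alarm triggers) = 10/59 ≈ 16.95%


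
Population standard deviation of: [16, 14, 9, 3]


Mean = 42/4 = 21/2
  (16-21/2)²=121/4
  (14-21/2)²=49/4
  (9-21/2)²=9/4
  (3-21/2)²=225/4
Σ(x-μ)² = 101
σ² = 101/4

σ = √(101/4) ≈ 5.0249


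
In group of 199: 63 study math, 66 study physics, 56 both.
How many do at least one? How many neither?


|A∪B| = 63+66-56 = 73
Neither = 199-73 = 126

At least one: 73; Neither: 126


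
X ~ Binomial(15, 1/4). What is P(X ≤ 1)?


P(X ≤ 1) = Σ P(X=i) for i=0..1
P(X=0) = 14348907/1073741824
P(X=1) = 71744535/1073741824
Sum = 43046721/536870912

P(X ≤ 1) = 43046721/536870912 ≈ 8.02%


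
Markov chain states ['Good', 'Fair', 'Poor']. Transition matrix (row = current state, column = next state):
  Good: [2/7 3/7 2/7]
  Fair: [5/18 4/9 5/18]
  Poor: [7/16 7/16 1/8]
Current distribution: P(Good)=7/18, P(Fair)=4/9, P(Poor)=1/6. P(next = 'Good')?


P(next=Good) = Σᵢ P(now=i)×P(i→Good)
= 7/18×2/7 + 4/9×5/18 + 1/6×7/16
= 1/9 + 10/81 + 7/96 = 797/2592

P = 797/2592 ≈ 0.3075


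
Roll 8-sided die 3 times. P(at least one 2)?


P(no 2)^3 = (7/8)^3 = 343/512
P(≥1) = 1 - 343/512 = 169/512

P = 169/512 ≈ 33.01%


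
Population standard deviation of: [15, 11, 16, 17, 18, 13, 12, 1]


Mean = 103/8
  (15-103/8)²=289/64
  (11-103/8)²=225/64
  (16-103/8)²=625/64
  (17-103/8)²=1089/64
  (18-103/8)²=1681/64
  (13-103/8)²=1/64
  (12-103/8)²=49/64
  (1-103/8)²=9025/64
Σ(x-μ)² = 1623/8
σ² = (1623/8)/8 = 1623/64

σ = √(1623/64) ≈ 5.0358


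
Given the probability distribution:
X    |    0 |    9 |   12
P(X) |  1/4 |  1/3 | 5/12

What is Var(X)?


E[X] = 8
E[X²] = 87
Var(X) = E[X²] - (E[X])² = 87 - 64 = 23

Var(X) = 23 ≈ 23.0000


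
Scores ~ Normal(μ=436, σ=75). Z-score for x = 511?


z = (x - μ)/σ = (511 - 436)/75 = 1.0

z = 1.0


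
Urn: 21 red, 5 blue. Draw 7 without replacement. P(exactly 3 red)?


Hypergeometric: C(21,3)×C(5,4)/C(26,7)
= 1330×5/657800 = 133/13156

P(X=3) = 133/13156 ≈ 1.01%


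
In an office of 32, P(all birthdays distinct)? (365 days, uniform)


P(all different) = Π(365-i)/365 for i=0..31
= (365/365)×(364/365)×...×(334/365)
= 0.246652

P ≈ 0.2467 ≈ 24.67%


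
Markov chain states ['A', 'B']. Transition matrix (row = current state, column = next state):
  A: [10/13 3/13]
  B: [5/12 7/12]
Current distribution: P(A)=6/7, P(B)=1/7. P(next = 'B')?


P(next=B) = Σᵢ P(now=i)×P(i→B)
= 6/7×3/13 + 1/7×7/12
= 18/91 + 1/12 = 307/1092

P = 307/1092 ≈ 0.2811


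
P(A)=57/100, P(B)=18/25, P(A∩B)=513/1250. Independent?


P(A)×P(B) = 513/1250
P(A∩B) = 513/1250
Equal ✓ → Independent

Yes, independent


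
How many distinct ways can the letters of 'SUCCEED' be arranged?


Letters: 7, freq: {'S': 1, 'U': 1, 'C': 2, 'E': 2, 'D': 1}
7!/(1!×1!×2!×2!×1!) = 5040/4 = 1260

1260


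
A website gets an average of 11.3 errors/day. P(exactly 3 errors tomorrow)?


Poisson(λ=11.3): P(X=3) = e^(-λ)×λ^k/k!
= e^(-11.3) × 11.3^3 / 3!
≈ 1.237292426e-05 × 1442.897 / 6 ≈ 0.002975

P(X=3) ≈ 0.002975 ≈ 0.30%


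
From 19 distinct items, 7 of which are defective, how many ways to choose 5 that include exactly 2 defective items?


Choose 2 of the 7 defective items and 3 of the other 12 items:
C(7,2)×C(12,3) = 21×220 = 4620

4620
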